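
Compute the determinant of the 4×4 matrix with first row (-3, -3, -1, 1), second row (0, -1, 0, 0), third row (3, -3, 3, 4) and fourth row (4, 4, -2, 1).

Expand along row 2 (it has 3 zeros):
  + (-1) · M_22   where M_22 = det([-3 -1 1; 3 3 4; 4 -2 1]) = -64
det = (+1)·(-1)·(-64) = 64

The determinant is 64.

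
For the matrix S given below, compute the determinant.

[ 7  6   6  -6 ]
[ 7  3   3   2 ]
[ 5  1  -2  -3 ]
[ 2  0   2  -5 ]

|S| = -809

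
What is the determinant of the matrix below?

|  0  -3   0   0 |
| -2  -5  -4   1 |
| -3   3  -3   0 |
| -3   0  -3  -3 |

54

Expand along row 1 (it has 3 zeros):
  − (-3) · M_12   where M_12 = det([-2 -4 1; -3 -3 0; -3 -3 -3]) = 18
det = (-1)·(-3)·(18) = 54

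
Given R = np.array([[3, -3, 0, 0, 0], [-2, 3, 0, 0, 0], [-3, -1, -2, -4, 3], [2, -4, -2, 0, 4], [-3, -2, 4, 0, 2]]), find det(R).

|R| = -240

R is block lower-triangular with a 2×2 block and a 3×3 block on the diagonal, so its determinant equals the product of the determinants of the diagonal blocks.
det of the 2×2 block = 3
det of the 3×3 block = -80
det = (3)·(-80) = -240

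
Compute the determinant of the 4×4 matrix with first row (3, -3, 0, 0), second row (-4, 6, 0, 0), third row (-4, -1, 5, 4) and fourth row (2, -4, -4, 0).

The matrix is block lower-triangular with a 2×2 block and a 2×2 block on the diagonal, so its determinant equals the product of the determinants of the diagonal blocks.
det of the 2×2 block = 6
det of the 2×2 block = 16
det = (6)·(16) = 96

96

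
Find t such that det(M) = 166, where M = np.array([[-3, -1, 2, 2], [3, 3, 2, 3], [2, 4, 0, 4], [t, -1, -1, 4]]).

t = -1

Expanding along the column containing t, det(M) is linear in t: det(M) = (24)·t + (190).
Set (24)·t + (190) = 166  ⇒  (24)·t = -24  ⇒  t = -1.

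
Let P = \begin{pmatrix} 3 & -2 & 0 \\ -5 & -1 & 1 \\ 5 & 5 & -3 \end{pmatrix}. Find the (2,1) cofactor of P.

The cofactor is -6.

Delete row 2 and column 1; the remaining 2×2 submatrix is [-2 0; 5 -3].
Its determinant is (-2)·(-3) − 0·5 = 6.
The cofactor carries sign (−1)^(2+1) = −1, so C_{2,1} = −(6) = -6.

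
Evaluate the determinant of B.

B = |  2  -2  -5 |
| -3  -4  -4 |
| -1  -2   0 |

|B| = -34

Expand along row 3:
  + (-1) · |-2 -5; -4 -4| = (-1)·(8 − 20) = 12
  − (-2) · |2 -5; -3 -4| = −(-2)·(-8 − 15) = -46
Sum: (12) + (-46) = -34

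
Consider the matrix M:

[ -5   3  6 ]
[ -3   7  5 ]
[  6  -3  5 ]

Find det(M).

Expand along column 1:
  + (-5) · |7 5; -3 5| = (-5)·(35 − (-15)) = -250
  − (-3) · |3 6; -3 5| = −(-3)·(15 − (-18)) = 99
  + 6 · |3 6; 7 5| = 6·(15 − 42) = -162
Sum: (-250) + (99) + (-162) = -313

det(M) = -313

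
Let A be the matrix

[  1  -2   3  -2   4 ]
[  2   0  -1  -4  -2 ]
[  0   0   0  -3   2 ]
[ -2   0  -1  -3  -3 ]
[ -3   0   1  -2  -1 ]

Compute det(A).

166

Expand along column 2 (it has 4 zeros):
  − (-2) · M_12   where M_12 = det([2 -1 -4 -2; 0 0 -3 2; -2 -1 -3 -3; -3 1 -2 -1]) = 83
det = (-1)·(-2)·(83) = 166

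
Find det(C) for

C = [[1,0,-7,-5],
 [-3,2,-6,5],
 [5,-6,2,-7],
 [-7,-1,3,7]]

Expand along row 1 (it has 1 zero):
  + (1) · M_11   where M_11 = det([2 -6 5; -6 2 -7; -1 3 7]) = -304
  + (-7) · M_13   where M_13 = det([-3 2 5; 5 -6 -7; -7 -1 7]) = -60
  − (-5) · M_14   where M_14 = det([-3 2 -6; 5 -6 2; -7 -1 3]) = 272
det = (+1)·(1)·(-304) + (+1)·(-7)·(-60) + (-1)·(-5)·(272) = 1476

|C| = 1476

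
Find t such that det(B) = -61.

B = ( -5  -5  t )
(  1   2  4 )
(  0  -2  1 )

8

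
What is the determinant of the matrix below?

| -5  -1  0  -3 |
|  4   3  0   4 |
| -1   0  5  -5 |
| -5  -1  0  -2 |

Expand along column 3 (it has 3 zeros):
  + (5) · M_33   where M_33 = det([-5 -1 -3; 4 3 4; -5 -1 -2]) = -11
det = (+1)·(5)·(-11) = -55

-55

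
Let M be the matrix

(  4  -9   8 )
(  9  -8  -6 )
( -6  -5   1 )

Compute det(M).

-1139

Expand along row 1:
  + 4 · |-8 -6; -5 1| = 4·(-8 − 30) = -152
  − (-9) · |9 -6; -6 1| = −(-9)·(9 − 36) = -243
  + 8 · |9 -8; -6 -5| = 8·(-45 − 48) = -744
Sum: (-152) + (-243) + (-744) = -1139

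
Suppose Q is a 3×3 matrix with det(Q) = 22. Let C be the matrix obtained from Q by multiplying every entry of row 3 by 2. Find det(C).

Scaling one row by 2 multiplies the determinant by 2.
det(C) = (2)·(22) = 44

The determinant is 44.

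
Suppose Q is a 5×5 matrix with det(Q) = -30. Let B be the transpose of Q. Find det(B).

det(Qᵀ) = det(Q).
det(B) = (1)·(-30) = -30

-30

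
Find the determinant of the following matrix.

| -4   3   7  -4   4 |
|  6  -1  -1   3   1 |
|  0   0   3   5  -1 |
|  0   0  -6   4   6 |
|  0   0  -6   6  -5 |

6804

The matrix is block upper-triangular with a 2×2 block and a 3×3 block on the diagonal, so its determinant equals the product of the determinants of the diagonal blocks.
det of the 2×2 block = -14
det of the 3×3 block = -486
det = (-14)·(-486) = 6804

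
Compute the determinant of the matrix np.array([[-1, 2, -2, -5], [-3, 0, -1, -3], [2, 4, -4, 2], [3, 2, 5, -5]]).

The determinant is -240.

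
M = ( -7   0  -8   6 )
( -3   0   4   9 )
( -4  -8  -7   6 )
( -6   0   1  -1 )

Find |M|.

|M| = 5384

Expand along column 2 (it has 3 zeros):
  − (-8) · M_32   where M_32 = det([-7 -8 6; -3 4 9; -6 1 -1]) = 673
det = (-1)·(-8)·(673) = 5384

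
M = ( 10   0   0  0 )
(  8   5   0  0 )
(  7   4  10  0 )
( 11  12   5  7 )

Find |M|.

3500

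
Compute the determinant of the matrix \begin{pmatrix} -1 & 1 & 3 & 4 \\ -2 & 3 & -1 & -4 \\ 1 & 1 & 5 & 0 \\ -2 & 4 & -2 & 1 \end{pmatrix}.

The determinant is -206.

Expand along row 3 (it has 1 zero):
  + (1) · M_31   where M_31 = det([1 3 4; 3 -1 -4; 4 -2 1]) = -74
  − (1) · M_32   where M_32 = det([-1 3 4; -2 -1 -4; -2 -2 1]) = 47
  + (5) · M_33   where M_33 = det([-1 1 4; -2 3 -4; -2 4 1]) = -17
det = (+1)·(1)·(-74) + (-1)·(1)·(47) + (+1)·(5)·(-17) = -206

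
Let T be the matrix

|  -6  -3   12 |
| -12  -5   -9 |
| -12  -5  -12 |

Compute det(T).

18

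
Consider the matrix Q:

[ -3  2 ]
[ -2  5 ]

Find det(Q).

det(Q) = (-3)·5 − 2·(-2) = -15 − (-4) = -11

det(Q) = -11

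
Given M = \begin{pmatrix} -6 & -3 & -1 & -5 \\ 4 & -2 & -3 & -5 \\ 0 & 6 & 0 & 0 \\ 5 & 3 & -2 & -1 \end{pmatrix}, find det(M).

Expand along row 3 (it has 3 zeros):
  − (6) · M_32   where M_32 = det([-6 -1 -5; 4 -3 -5; 5 -2 -1]) = 28
det = (-1)·(6)·(28) = -168

-168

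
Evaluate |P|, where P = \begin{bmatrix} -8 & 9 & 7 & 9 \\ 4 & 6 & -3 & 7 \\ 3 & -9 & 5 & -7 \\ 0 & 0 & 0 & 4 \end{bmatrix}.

Expand along row 4 (it has 3 zeros):
  + (4) · M_44   where M_44 = det([-8 9 7; 4 6 -3; 3 -9 5]) = -663
det = (+1)·(4)·(-663) = -2652

det(P) = -2652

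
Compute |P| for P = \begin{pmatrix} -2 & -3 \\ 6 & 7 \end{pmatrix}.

det(P) = (-2)·7 − (-3)·6 = -14 − (-18) = 4

|P| = 4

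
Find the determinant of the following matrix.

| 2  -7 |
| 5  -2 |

31

det = 2·(-2) − (-7)·5 = -4 − (-35) = 31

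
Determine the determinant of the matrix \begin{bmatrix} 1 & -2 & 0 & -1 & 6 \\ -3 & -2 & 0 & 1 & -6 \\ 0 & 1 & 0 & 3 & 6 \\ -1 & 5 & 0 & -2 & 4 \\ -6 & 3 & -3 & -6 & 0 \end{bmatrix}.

The determinant is 1632.

Expand along column 3 (it has 4 zeros):
  + (-3) · M_53   where M_53 = det([1 -2 -1 6; -3 -2 1 -6; 0 1 3 6; -1 5 -2 4]) = -544
det = (+1)·(-3)·(-544) = 1632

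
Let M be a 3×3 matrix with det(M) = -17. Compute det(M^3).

-4913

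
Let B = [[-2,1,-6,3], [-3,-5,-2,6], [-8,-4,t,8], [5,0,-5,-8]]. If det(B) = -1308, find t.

t = -8

Expanding along the column containing t, det(B) is linear in t: det(B) = (1)·t + (-1300).
Set (1)·t + (-1300) = -1308  ⇒  (1)·t = -8  ⇒  t = -8.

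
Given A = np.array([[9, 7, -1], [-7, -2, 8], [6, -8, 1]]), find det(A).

Expand along row 1:
  + 9 · |-2 8; -8 1| = 9·(-2 − (-64)) = 558
  − 7 · |-7 8; 6 1| = −7·(-7 − 48) = 385
  + (-1) · |-7 -2; 6 -8| = (-1)·(56 − (-12)) = -68
Sum: (558) + (385) + (-68) = 875

875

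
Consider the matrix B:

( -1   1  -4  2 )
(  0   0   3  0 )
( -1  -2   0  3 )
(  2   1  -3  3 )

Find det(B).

Expand along row 2 (it has 3 zeros):
  − (3) · M_23   where M_23 = det([-1 1 2; -1 -2 3; 2 1 3]) = 24
det = (-1)·(3)·(24) = -72

|B| = -72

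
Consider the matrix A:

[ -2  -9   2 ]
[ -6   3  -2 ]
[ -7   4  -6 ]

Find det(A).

212

Expand along column 1:
  + (-2) · |3 -2; 4 -6| = (-2)·(-18 − (-8)) = 20
  − (-6) · |-9 2; 4 -6| = −(-6)·(54 − 8) = 276
  + (-7) · |-9 2; 3 -2| = (-7)·(18 − 6) = -84
Sum: (20) + (276) + (-84) = 212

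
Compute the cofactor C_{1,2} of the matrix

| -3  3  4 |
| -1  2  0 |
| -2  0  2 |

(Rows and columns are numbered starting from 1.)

2

Delete row 1 and column 2; the remaining 2×2 submatrix is [-1 0; -2 2].
Its determinant is (-1)·2 − 0·(-2) = -2.
The cofactor carries sign (−1)^(1+2) = −1, so C_{1,2} = −(-2) = 2.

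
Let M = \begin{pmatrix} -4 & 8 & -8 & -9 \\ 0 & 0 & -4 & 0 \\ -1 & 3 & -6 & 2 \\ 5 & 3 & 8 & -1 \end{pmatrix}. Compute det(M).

1080

Expand along row 2 (it has 3 zeros):
  − (-4) · M_23   where M_23 = det([-4 8 -9; -1 3 2; 5 3 -1]) = 270
det = (-1)·(-4)·(270) = 1080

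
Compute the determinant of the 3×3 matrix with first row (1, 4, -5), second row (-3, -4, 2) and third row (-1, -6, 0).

Expand along column 3:
  + (-5) · |-3 -4; -1 -6| = (-5)·(18 − 4) = -70
  − 2 · |1 4; -1 -6| = −2·(-6 − (-4)) = 4
Sum: (-70) + (4) = -66

The determinant is -66.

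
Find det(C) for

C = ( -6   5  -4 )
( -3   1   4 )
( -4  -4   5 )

The determinant is -195.

Expand along row 1:
  + (-6) · |1 4; -4 5| = (-6)·(5 − (-16)) = -126
  − 5 · |-3 4; -4 5| = −5·(-15 − (-16)) = -5
  + (-4) · |-3 1; -4 -4| = (-4)·(12 − (-4)) = -64
Sum: (-126) + (-5) + (-64) = -195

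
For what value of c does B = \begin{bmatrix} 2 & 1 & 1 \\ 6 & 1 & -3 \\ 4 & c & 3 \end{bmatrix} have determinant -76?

Expanding along the column containing c, det(B) is linear in c: det(B) = (12)·c + (-28).
Set (12)·c + (-28) = -76  ⇒  (12)·c = -48  ⇒  c = -4.

-4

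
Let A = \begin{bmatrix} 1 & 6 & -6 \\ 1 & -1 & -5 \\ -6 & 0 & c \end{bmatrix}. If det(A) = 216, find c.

Expanding along the row containing c, det(A) is linear in c: det(A) = (-7)·c + (216).
Set (-7)·c + (216) = 216  ⇒  (-7)·c = 0  ⇒  c = 0.

0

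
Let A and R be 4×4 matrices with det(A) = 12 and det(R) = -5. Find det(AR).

The determinant is -60.

det(AR) = det(A)·det(R) = (12)·(-5) = -60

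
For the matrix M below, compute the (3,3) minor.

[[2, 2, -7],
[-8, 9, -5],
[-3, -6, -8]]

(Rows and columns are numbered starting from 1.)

34

Delete row 3 and column 3; the remaining 2×2 submatrix is [2 2; -8 9].
Its determinant is 2·9 − 2·(-8) = 34.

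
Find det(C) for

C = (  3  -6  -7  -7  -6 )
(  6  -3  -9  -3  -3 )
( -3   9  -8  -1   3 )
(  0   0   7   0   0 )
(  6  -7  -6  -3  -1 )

det(C) = 7686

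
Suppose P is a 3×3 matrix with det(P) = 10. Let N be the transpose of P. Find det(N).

det(Pᵀ) = det(P).
det(N) = (1)·(10) = 10

det(N) = 10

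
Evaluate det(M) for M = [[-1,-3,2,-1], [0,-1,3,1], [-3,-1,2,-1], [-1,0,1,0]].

0

Expand along row 4 (it has 2 zeros):
  − (-1) · M_41   where M_41 = det([-3 2 -1; -1 3 1; -1 2 -1]) = 10
  − (1) · M_43   where M_43 = det([-1 -3 -1; 0 -1 1; -3 -1 -1]) = 10
det = (-1)·(-1)·(10) + (-1)·(1)·(10) = 0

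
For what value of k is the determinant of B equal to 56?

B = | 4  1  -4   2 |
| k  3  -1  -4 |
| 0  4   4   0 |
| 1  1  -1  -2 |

3

Expanding along the row containing k, det(B) is linear in k: det(B) = (56)·k + (-112).
Set (56)·k + (-112) = 56  ⇒  (56)·k = 168  ⇒  k = 3.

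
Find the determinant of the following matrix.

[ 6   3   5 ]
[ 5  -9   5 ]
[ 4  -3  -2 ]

393

Expand along column 1:
  + 6 · |-9 5; -3 -2| = 6·(18 − (-15)) = 198
  − 5 · |3 5; -3 -2| = −5·(-6 − (-15)) = -45
  + 4 · |3 5; -9 5| = 4·(15 − (-45)) = 240
Sum: (198) + (-45) + (240) = 393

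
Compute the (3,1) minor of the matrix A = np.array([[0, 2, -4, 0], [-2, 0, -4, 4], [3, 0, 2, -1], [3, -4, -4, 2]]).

Delete row 3 and column 1; the remaining 3×3 submatrix is [2 -4 0; 0 -4 4; -4 -4 2].
Its determinant is 80.

The minor is 80.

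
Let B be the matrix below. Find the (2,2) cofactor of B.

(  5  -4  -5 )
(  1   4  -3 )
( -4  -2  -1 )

Delete row 2 and column 2; the remaining 2×2 submatrix is [5 -5; -4 -1].
Its determinant is 5·(-1) − (-5)·(-4) = -25.
The cofactor carries sign (−1)^(2+2) = +1, so C_{2,2} = +(-25) = -25.

The cofactor is -25.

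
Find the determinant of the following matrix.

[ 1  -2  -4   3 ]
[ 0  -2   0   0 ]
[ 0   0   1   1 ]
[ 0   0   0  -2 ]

The matrix is upper triangular, so the determinant is the product of the diagonal entries:
det = (1) · (-2) · (1) · (-2) = 4

4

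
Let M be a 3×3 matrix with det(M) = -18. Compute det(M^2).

det(M^2) = (det M)^2 = (-18)^2 = 324

324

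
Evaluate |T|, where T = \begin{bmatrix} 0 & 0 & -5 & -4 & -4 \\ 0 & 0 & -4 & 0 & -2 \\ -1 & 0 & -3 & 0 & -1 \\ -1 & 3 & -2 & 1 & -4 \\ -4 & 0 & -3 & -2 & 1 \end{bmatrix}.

60

Expand along column 2 (it has 4 zeros):
  + (3) · M_42   where M_42 = det([0 -5 -4 -4; 0 -4 0 -2; -1 -3 0 -1; -4 -3 -2 1]) = 20
det = (+1)·(3)·(20) = 60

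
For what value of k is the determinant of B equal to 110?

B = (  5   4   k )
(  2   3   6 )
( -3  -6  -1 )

k = -3

Expanding along the column containing k, det(B) is linear in k: det(B) = (-3)·k + (101).
Set (-3)·k + (101) = 110  ⇒  (-3)·k = 9  ⇒  k = -3.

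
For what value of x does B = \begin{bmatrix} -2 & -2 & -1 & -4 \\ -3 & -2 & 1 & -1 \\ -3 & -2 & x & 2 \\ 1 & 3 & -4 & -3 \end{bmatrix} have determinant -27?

2

Expanding along the row containing x, det(B) is linear in x: det(B) = (30)·x + (-87).
Set (30)·x + (-87) = -27  ⇒  (30)·x = 60  ⇒  x = 2.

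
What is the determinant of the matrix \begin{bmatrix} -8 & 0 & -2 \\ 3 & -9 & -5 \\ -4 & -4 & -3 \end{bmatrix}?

40

Expand along column 2:
  + (-9) · |-8 -2; -4 -3| = (-9)·(24 − 8) = -144
  − (-4) · |-8 -2; 3 -5| = −(-4)·(40 − (-6)) = 184
Sum: (-144) + (184) = 40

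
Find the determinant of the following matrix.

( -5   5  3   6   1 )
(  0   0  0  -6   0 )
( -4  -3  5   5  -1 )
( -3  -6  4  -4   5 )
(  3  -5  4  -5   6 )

8838

Expand along row 2 (it has 4 zeros):
  + (-6) · M_24   where M_24 = det([-5 5 3 1; -4 -3 5 -1; -3 -6 4 5; 3 -5 4 6]) = -1473
det = (+1)·(-6)·(-1473) = 8838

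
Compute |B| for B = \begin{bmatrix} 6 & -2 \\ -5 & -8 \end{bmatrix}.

det(B) = 6·(-8) − (-2)·(-5) = -48 − 10 = -58

|B| = -58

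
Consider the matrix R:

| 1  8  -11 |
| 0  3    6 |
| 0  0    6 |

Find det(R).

18

R is upper triangular, so det(R) is the product of the diagonal entries:
det = (1) · (3) · (6) = 18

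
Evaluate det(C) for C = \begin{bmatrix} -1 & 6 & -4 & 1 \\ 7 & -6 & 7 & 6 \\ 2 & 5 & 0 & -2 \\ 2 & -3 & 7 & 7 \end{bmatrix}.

|C| = -1336

Expand along row 3 (it has 1 zero):
  + (2) · M_31   where M_31 = det([6 -4 1; -6 7 6; -3 7 7]) = -75
  − (5) · M_32   where M_32 = det([-1 -4 1; 7 7 6; 2 7 7]) = 176
  − (-2) · M_34   where M_34 = det([-1 6 -4; 7 -6 7; 2 -3 7]) = -153
det = (+1)·(2)·(-75) + (-1)·(5)·(176) + (-1)·(-2)·(-153) = -1336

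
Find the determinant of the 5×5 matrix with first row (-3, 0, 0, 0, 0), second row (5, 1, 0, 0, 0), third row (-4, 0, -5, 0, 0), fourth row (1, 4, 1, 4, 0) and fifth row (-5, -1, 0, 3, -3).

The matrix is lower triangular, so the determinant is the product of the diagonal entries:
det = (-3) · (1) · (-5) · (4) · (-3) = -180

-180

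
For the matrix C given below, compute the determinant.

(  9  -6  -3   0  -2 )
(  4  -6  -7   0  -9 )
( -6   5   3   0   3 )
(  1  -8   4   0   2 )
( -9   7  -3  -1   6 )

|C| = 35

Expand along column 4 (it has 4 zeros):
  − (-1) · M_54   where M_54 = det([9 -6 -3 -2; 4 -6 -7 -9; -6 5 3 3; 1 -8 4 2]) = 35
det = (-1)·(-1)·(35) = 35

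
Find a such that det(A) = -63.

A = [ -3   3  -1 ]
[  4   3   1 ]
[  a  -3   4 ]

Expanding along the column containing a, det(A) is linear in a: det(A) = (6)·a + (-81).
Set (6)·a + (-81) = -63  ⇒  (6)·a = 18  ⇒  a = 3.

a = 3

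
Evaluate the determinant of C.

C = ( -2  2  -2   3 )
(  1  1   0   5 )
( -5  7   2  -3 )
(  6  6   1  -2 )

|C| = 956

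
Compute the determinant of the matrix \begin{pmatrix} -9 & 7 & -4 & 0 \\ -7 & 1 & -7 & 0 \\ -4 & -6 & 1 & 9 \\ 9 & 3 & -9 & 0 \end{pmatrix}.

The determinant is 7830.

Expand along column 4 (it has 3 zeros):
  − (9) · M_34   where M_34 = det([-9 7 -4; -7 1 -7; 9 3 -9]) = -870
det = (-1)·(9)·(-870) = 7830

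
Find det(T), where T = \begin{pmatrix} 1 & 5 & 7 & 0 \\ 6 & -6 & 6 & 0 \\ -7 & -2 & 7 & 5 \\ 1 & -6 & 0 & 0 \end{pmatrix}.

det(T) = 720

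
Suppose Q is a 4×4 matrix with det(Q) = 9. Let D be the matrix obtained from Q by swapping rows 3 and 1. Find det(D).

Swapping two rows multiplies the determinant by −1.
det(D) = (-1)·(9) = -9

The determinant is -9.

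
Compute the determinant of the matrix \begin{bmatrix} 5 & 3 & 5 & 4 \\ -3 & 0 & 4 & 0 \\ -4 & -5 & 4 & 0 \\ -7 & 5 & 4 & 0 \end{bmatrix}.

400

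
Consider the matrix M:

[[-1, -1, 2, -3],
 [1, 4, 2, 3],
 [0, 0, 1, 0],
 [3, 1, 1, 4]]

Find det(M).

|M| = 15

Expand along row 3 (it has 3 zeros):
  + (1) · M_33   where M_33 = det([-1 -1 -3; 1 4 3; 3 1 4]) = 15
det = (+1)·(1)·(15) = 15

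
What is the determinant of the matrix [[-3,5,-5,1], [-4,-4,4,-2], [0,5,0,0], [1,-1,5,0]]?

The determinant is 220.

Expand along row 3 (it has 3 zeros):
  − (5) · M_32   where M_32 = det([-3 -5 1; -4 4 -2; 1 5 0]) = -44
det = (-1)·(5)·(-44) = 220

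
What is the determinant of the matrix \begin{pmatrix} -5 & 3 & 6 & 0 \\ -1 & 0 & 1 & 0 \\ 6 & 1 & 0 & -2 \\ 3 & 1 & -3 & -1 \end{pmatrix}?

Expand along row 2 (it has 2 zeros):
  − (-1) · M_21   where M_21 = det([3 6 0; 1 0 -2; 1 -3 -1]) = -24
  − (1) · M_23   where M_23 = det([-5 3 0; 6 1 -2; 3 1 -1]) = -5
det = (-1)·(-1)·(-24) + (-1)·(1)·(-5) = -19

The determinant is -19.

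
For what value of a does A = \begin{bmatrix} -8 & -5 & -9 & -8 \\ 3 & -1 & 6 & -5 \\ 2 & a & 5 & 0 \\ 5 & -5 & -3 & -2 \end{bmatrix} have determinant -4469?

a = 8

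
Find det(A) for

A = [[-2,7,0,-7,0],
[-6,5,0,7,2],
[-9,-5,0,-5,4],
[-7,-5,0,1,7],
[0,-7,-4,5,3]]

The determinant is 17728.

Expand along column 3 (it has 4 zeros):
  + (-4) · M_53   where M_53 = det([-2 7 -7 0; -6 5 7 2; -9 -5 -5 4; -7 -5 1 7]) = -4432
det = (+1)·(-4)·(-4432) = 17728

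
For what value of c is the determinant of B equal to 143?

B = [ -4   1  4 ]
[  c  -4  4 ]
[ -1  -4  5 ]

Expanding along the column containing c, det(B) is linear in c: det(B) = (-21)·c + (-4).
Set (-21)·c + (-4) = 143  ⇒  (-21)·c = 147  ⇒  c = -7.

-7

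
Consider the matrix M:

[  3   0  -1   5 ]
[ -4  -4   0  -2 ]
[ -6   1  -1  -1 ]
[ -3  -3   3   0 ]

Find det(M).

426

Expand along row 1 (it has 1 zero):
  + (3) · M_11   where M_11 = det([-4 0 -2; 1 -1 -1; -3 3 0]) = -12
  + (-1) · M_13   where M_13 = det([-4 -4 -2; -6 1 -1; -3 -3 0]) = -42
  − (5) · M_14   where M_14 = det([-4 -4 0; -6 1 -1; -3 -3 3]) = -84
det = (+1)·(3)·(-12) + (+1)·(-1)·(-42) + (-1)·(5)·(-84) = 426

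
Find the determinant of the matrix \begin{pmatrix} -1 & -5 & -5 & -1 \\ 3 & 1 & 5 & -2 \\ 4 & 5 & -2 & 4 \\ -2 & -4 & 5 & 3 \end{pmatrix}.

Expand along row 1:
  + (-1) · M_11   where M_11 = det([1 5 -2; 5 -2 4; -4 5 3]) = -215
  − (-5) · M_12   where M_12 = det([3 5 -2; 4 -2 4; -2 5 3]) = -210
  + (-5) · M_13   where M_13 = det([3 1 -2; 4 5 4; -2 -4 3]) = 85
  − (-1) · M_14   where M_14 = det([3 1 5; 4 5 -2; -2 -4 5]) = 5
det = (+1)·(-1)·(-215) + (-1)·(-5)·(-210) + (+1)·(-5)·(85) + (-1)·(-1)·(5) = -1255

-1255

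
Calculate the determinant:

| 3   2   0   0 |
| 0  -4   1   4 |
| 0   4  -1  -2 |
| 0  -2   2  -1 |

36

Expand along column 1 (it has 3 zeros):
  + (3) · M_11   where M_11 = det([-4 1 4; 4 -1 -2; -2 2 -1]) = 12
det = (+1)·(3)·(12) = 36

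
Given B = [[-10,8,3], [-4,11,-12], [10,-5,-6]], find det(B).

Expand along column 1:
  + (-10) · |11 -12; -5 -6| = (-10)·(-66 − 60) = 1260
  − (-4) · |8 3; -5 -6| = −(-4)·(-48 − (-15)) = -132
  + 10 · |8 3; 11 -12| = 10·(-96 − 33) = -1290
Sum: (1260) + (-132) + (-1290) = -162

-162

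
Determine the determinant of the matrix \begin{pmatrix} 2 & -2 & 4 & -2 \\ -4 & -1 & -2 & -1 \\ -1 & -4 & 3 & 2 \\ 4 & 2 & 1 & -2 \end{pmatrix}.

-28

Expand along row 1:
  + (2) · M_11   where M_11 = det([-1 -2 -1; -4 3 2; 2 1 -2]) = 26
  − (-2) · M_12   where M_12 = det([-4 -2 -1; -1 3 2; 4 1 -2]) = 33
  + (4) · M_13   where M_13 = det([-4 -1 -1; -1 -4 2; 4 2 -2]) = -36
  − (-2) · M_14   where M_14 = det([-4 -1 -2; -1 -4 3; 4 2 1]) = -1
det = (+1)·(2)·(26) + (-1)·(-2)·(33) + (+1)·(4)·(-36) + (-1)·(-2)·(-1) = -28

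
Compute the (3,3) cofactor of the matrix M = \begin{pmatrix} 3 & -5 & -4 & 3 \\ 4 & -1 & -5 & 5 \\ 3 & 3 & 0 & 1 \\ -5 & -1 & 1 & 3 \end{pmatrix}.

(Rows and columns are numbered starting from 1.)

164

Delete row 3 and column 3; the remaining 3×3 submatrix is [3 -5 3; 4 -1 5; -5 -1 3].
Its determinant is 164.
The cofactor carries sign (−1)^(3+3) = +1, so C_{3,3} = +(164) = 164.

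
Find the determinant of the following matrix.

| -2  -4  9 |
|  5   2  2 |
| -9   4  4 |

Expand along column 1:
  + (-2) · |2 2; 4 4| = (-2)·(8 − 8) = 0
  − 5 · |-4 9; 4 4| = −5·(-16 − 36) = 260
  + (-9) · |-4 9; 2 2| = (-9)·(-8 − 18) = 234
Sum: (0) + (260) + (234) = 494

494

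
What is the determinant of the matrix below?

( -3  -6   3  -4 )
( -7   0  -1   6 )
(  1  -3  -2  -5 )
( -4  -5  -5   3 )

1080

Expand along row 2 (it has 1 zero):
  − (-7) · M_21   where M_21 = det([-6 3 -4; -3 -2 -5; -5 -5 3]) = 268
  − (-1) · M_23   where M_23 = det([-3 -6 -4; 1 -3 -5; -4 -5 3]) = 68
  + (6) · M_24   where M_24 = det([-3 -6 3; 1 -3 -2; -4 -5 -5]) = -144
det = (-1)·(-7)·(268) + (-1)·(-1)·(68) + (+1)·(6)·(-144) = 1080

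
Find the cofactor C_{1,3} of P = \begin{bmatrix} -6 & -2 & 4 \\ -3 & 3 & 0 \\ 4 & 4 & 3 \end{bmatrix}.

Delete row 1 and column 3; the remaining 2×2 submatrix is [-3 3; 4 4].
Its determinant is (-3)·4 − 3·4 = -24.
The cofactor carries sign (−1)^(1+3) = +1, so C_{1,3} = +(-24) = -24.

-24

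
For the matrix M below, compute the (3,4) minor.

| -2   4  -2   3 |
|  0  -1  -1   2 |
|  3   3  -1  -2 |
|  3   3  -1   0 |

The minor is -26.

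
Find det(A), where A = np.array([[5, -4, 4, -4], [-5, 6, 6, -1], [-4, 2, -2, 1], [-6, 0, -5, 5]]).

|A| = 388

Expand along row 4 (it has 1 zero):
  − (-6) · M_41   where M_41 = det([-4 4 -4; 6 6 -1; 2 -2 1]) = 48
  − (-5) · M_43   where M_43 = det([5 -4 -4; -5 6 -1; -4 2 1]) = -52
  + (5) · M_44   where M_44 = det([5 -4 4; -5 6 6; -4 2 -2]) = 72
det = (-1)·(-6)·(48) + (-1)·(-5)·(-52) + (+1)·(5)·(72) = 388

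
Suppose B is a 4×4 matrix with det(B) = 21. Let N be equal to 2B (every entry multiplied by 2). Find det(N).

For a 4×4 matrix, det(2B) = 2^4·det(B) = 16·det(B).
det(N) = (16)·(21) = 336

336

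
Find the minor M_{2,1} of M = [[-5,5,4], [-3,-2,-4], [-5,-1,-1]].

-1

Delete row 2 and column 1; the remaining 2×2 submatrix is [5 4; -1 -1].
Its determinant is 5·(-1) − 4·(-1) = -1.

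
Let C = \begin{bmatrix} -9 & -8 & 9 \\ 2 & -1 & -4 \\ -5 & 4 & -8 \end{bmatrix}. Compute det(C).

-477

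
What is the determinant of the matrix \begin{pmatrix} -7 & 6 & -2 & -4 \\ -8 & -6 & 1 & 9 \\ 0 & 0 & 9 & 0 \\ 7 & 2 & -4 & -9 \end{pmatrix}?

Expand along row 3 (it has 3 zeros):
  + (9) · M_33   where M_33 = det([-7 6 -4; -8 -6 9; 7 2 -9]) = -410
det = (+1)·(9)·(-410) = -3690

-3690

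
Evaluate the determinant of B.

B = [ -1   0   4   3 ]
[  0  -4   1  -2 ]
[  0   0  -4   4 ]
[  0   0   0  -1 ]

B is upper triangular, so det(B) is the product of the diagonal entries:
det = (-1) · (-4) · (-4) · (-1) = 16

The determinant is 16.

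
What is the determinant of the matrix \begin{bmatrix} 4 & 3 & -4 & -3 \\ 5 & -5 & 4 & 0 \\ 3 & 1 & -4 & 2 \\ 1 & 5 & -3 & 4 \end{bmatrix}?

834

Expand along row 2 (it has 1 zero):
  − (5) · M_21   where M_21 = det([3 -4 -3; 1 -4 2; 5 -3 4]) = -105
  + (-5) · M_22   where M_22 = det([4 -4 -3; 3 -4 2; 1 -3 4]) = 15
  − (4) · M_23   where M_23 = det([4 3 -3; 3 1 2; 1 5 4]) = -96
det = (-1)·(5)·(-105) + (+1)·(-5)·(15) + (-1)·(4)·(-96) = 834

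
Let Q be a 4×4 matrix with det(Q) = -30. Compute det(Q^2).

900

det(Q^2) = (det Q)^2 = (-30)^2 = 900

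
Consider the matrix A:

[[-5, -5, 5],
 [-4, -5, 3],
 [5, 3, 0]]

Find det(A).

Expand along row 3:
  + 5 · |-5 5; -5 3| = 5·(-15 − (-25)) = 50
  − 3 · |-5 5; -4 3| = −3·(-15 − (-20)) = -15
Sum: (50) + (-15) = 35

35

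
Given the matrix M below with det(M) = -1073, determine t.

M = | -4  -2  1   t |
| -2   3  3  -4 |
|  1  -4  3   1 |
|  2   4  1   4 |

Expanding along the row containing t, det(M) is linear in t: det(M) = (-83)·t + (-658).
Set (-83)·t + (-658) = -1073  ⇒  (-83)·t = -415  ⇒  t = 5.

t = 5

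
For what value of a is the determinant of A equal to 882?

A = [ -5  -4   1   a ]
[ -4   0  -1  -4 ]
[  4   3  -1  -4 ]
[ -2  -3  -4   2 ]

Expanding along the column containing a, det(A) is linear in a: det(A) = (-66)·a + (354).
Set (-66)·a + (354) = 882  ⇒  (-66)·a = 528  ⇒  a = -8.

a = -8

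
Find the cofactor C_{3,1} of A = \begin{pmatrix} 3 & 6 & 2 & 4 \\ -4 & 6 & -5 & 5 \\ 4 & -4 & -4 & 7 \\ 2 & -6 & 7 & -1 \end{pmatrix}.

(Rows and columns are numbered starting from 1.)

-180

Delete row 3 and column 1; the remaining 3×3 submatrix is [6 2 4; 6 -5 5; -6 7 -1].
Its determinant is -180.
The cofactor carries sign (−1)^(3+1) = +1, so C_{3,1} = +(-180) = -180.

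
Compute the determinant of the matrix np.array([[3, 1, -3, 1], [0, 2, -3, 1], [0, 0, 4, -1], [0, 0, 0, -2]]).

-48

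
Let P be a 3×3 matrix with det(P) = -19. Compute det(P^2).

det(P^2) = (det P)^2 = (-19)^2 = 361

361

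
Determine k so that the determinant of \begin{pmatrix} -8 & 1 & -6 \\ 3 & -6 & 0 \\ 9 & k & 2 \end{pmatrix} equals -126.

Expanding along the row containing k, det(M) is linear in k: det(M) = (-18)·k + (-234).
Set (-18)·k + (-234) = -126  ⇒  (-18)·k = 108  ⇒  k = -6.

k = -6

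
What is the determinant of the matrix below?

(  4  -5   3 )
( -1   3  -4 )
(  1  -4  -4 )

-69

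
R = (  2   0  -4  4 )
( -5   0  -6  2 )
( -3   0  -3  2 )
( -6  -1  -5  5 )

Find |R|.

40

Expand along column 2 (it has 3 zeros):
  + (-1) · M_42   where M_42 = det([2 -4 4; -5 -6 2; -3 -3 2]) = -40
det = (+1)·(-1)·(-40) = 40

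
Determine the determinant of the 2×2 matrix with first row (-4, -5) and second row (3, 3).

3

det = (-4)·3 − (-5)·3 = -12 − (-15) = 3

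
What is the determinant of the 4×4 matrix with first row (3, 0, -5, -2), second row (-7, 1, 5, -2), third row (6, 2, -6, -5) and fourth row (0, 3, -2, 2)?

478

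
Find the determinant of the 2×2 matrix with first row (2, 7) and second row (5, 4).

The determinant is -27.

det = 2·4 − 7·5 = 8 − 35 = -27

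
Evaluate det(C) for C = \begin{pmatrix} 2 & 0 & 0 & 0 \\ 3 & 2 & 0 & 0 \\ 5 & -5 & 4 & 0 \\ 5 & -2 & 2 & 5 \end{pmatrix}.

80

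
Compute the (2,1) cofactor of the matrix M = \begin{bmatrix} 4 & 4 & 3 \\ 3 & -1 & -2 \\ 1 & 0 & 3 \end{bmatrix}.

-12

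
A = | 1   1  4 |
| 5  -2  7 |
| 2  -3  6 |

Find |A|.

|A| = -51

Expand along column 1:
  + 1 · |-2 7; -3 6| = 1·(-12 − (-21)) = 9
  − 5 · |1 4; -3 6| = −5·(6 − (-12)) = -90
  + 2 · |1 4; -2 7| = 2·(7 − (-8)) = 30
Sum: (9) + (-90) + (30) = -51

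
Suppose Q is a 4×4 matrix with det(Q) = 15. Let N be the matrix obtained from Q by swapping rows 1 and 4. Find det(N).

The determinant is -15.

Swapping two rows multiplies the determinant by −1.
det(N) = (-1)·(15) = -15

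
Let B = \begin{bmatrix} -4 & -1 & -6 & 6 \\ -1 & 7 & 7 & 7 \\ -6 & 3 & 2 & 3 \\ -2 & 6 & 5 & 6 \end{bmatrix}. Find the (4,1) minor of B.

-49

Delete row 4 and column 1; the remaining 3×3 submatrix is [-1 -6 6; 7 7 7; 3 2 3].
Its determinant is -49.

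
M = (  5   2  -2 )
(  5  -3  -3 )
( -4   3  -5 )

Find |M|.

|M| = 188

Expand along column 1:
  + 5 · |-3 -3; 3 -5| = 5·(15 − (-9)) = 120
  − 5 · |2 -2; 3 -5| = −5·(-10 − (-6)) = 20
  + (-4) · |2 -2; -3 -3| = (-4)·(-6 − 6) = 48
Sum: (120) + (20) + (48) = 188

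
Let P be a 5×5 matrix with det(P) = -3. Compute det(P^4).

81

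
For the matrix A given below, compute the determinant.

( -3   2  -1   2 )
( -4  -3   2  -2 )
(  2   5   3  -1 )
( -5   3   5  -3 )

-87

Expand along row 1:
  + (-3) · M_11   where M_11 = det([-3 2 -2; 5 3 -1; 3 5 -3]) = 4
  − (2) · M_12   where M_12 = det([-4 2 -2; 2 3 -1; -5 5 -3]) = -12
  + (-1) · M_13   where M_13 = det([-4 -3 -2; 2 5 -1; -5 3 -3]) = -47
  − (2) · M_14   where M_14 = det([-4 -3 2; 2 5 3; -5 3 5]) = 73
det = (+1)·(-3)·(4) + (-1)·(2)·(-12) + (+1)·(-1)·(-47) + (-1)·(2)·(73) = -87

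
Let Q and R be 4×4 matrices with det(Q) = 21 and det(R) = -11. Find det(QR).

det(QR) = det(Q)·det(R) = (21)·(-11) = -231

-231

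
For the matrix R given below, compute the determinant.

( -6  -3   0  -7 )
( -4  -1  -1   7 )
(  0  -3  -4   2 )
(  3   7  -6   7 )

Expand along row 1 (it has 1 zero):
  + (-6) · M_11   where M_11 = det([-1 -1 7; -3 -4 2; 7 -6 7]) = 303
  − (-3) · M_12   where M_12 = det([-4 -1 7; 0 -4 2; 3 -6 7]) = 142
  − (-7) · M_14   where M_14 = det([-4 -1 -1; 0 -3 -4; 3 7 -6]) = -181
det = (+1)·(-6)·(303) + (-1)·(-3)·(142) + (-1)·(-7)·(-181) = -2659

det(R) = -2659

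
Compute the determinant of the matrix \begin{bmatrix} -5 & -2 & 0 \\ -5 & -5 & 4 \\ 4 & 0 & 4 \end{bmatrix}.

Expand along row 1:
  + (-5) · |-5 4; 0 4| = (-5)·(-20 − 0) = 100
  − (-2) · |-5 4; 4 4| = −(-2)·(-20 − 16) = -72
Sum: (100) + (-72) = 28

28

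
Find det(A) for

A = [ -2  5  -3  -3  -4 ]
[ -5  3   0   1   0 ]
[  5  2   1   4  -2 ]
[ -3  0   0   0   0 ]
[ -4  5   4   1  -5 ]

det(A) = -1116

Expand along row 4 (it has 4 zeros):
  − (-3) · M_41   where M_41 = det([5 -3 -3 -4; 3 0 1 0; 2 1 4 -2; 5 4 1 -5]) = -372
det = (-1)·(-3)·(-372) = -1116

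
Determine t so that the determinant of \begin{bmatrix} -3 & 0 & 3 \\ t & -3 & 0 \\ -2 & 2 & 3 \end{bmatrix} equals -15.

-4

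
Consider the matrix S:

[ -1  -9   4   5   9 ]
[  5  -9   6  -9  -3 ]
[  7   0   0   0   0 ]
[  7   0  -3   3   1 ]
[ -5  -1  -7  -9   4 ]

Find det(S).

37590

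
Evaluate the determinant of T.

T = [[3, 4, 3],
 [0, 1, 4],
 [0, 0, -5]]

T is upper triangular, so det(T) is the product of the diagonal entries:
det = (3) · (1) · (-5) = -15

-15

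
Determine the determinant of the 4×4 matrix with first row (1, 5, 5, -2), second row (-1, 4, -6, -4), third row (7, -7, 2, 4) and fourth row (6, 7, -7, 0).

The determinant is -2430.

Expand along row 4 (it has 1 zero):
  − (6) · M_41   where M_41 = det([5 5 -2; 4 -6 -4; -7 2 4]) = 48
  + (7) · M_42   where M_42 = det([1 5 -2; -1 -6 -4; 7 2 4]) = -216
  − (-7) · M_43   where M_43 = det([1 5 -2; -1 4 -4; 7 -7 4]) = -90
det = (-1)·(6)·(48) + (+1)·(7)·(-216) + (-1)·(-7)·(-90) = -2430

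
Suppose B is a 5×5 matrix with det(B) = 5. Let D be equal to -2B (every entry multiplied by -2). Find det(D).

det(D) = -160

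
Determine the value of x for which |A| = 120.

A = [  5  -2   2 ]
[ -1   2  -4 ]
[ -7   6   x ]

x = 5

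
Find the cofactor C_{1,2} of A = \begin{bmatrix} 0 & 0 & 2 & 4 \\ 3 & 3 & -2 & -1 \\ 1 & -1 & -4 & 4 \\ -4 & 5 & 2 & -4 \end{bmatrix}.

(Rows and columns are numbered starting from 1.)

-62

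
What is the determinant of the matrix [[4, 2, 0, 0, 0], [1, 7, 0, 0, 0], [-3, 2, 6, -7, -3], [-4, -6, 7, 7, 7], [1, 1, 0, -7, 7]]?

28028

The matrix is block lower-triangular with a 2×2 block and a 3×3 block on the diagonal, so its determinant equals the product of the determinants of the diagonal blocks.
det of the 2×2 block = 26
det of the 3×3 block = 1078
det = (26)·(1078) = 28028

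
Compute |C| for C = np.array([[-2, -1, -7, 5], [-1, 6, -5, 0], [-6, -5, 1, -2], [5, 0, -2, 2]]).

Expand along row 2 (it has 1 zero):
  − (-1) · M_21   where M_21 = det([-1 -7 5; -5 1 -2; 0 -2 2]) = -18
  + (6) · M_22   where M_22 = det([-2 -7 5; -6 1 -2; 5 -2 2]) = 25
  − (-5) · M_23   where M_23 = det([-2 -1 5; -6 -5 -2; 5 0 2]) = 143
det = (-1)·(-1)·(-18) + (+1)·(6)·(25) + (-1)·(-5)·(143) = 847

The determinant is 847.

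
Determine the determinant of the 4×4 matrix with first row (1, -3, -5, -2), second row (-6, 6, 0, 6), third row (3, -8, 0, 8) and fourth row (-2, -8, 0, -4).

Expand along column 3 (it has 3 zeros):
  + (-5) · M_13   where M_13 = det([-6 6 6; 3 -8 8; -2 -8 -4]) = -840
det = (+1)·(-5)·(-840) = 4200

4200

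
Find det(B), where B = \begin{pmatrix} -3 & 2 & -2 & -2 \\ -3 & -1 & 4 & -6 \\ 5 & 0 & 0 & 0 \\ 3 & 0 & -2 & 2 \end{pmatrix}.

Expand along row 3 (it has 3 zeros):
  + (5) · M_31   where M_31 = det([2 -2 -2; -1 4 -6; 0 -2 2]) = -16
det = (+1)·(5)·(-16) = -80

det(B) = -80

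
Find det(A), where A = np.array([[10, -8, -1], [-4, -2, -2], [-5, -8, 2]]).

-366

Expand along row 1:
  + 10 · |-2 -2; -8 2| = 10·(-4 − 16) = -200
  − (-8) · |-4 -2; -5 2| = −(-8)·(-8 − 10) = -144
  + (-1) · |-4 -2; -5 -8| = (-1)·(32 − 10) = -22
Sum: (-200) + (-144) + (-22) = -366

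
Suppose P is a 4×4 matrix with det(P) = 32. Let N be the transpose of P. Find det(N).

32

det(Pᵀ) = det(P).
det(N) = (1)·(32) = 32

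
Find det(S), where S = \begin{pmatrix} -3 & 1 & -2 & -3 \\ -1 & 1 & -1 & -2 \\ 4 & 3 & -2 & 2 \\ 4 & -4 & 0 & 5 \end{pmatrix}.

The determinant is -51.

Expand along row 4 (it has 1 zero):
  − (4) · M_41   where M_41 = det([1 -2 -3; 1 -1 -2; 3 -2 2]) = 7
  + (-4) · M_42   where M_42 = det([-3 -2 -3; -1 -1 -2; 4 -2 2]) = 12
  + (5) · M_44   where M_44 = det([-3 1 -2; -1 1 -1; 4 3 -2]) = 5
det = (-1)·(4)·(7) + (+1)·(-4)·(12) + (+1)·(5)·(5) = -51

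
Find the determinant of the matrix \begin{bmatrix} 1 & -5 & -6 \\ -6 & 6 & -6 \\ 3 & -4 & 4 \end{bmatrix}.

Expand along row 1:
  + 1 · |6 -6; -4 4| = 1·(24 − 24) = 0
  − (-5) · |-6 -6; 3 4| = −(-5)·(-24 − (-18)) = -30
  + (-6) · |-6 6; 3 -4| = (-6)·(24 − 18) = -36
Sum: (0) + (-30) + (-36) = -66

-66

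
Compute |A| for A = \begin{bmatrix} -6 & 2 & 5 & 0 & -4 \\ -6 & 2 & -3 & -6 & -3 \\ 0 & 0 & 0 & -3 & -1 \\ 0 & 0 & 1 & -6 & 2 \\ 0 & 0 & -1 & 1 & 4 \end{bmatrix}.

A is block upper-triangular with a 2×2 block and a 3×3 block on the diagonal, so its determinant equals the product of the determinants of the diagonal blocks.
det of the 2×2 block = 0
det of the 3×3 block = 23
det = (0)·(23) = 0

det(A) = 0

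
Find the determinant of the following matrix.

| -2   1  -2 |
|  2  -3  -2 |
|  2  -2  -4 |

Expand along row 1:
  + (-2) · |-3 -2; -2 -4| = (-2)·(12 − 4) = -16
  − 1 · |2 -2; 2 -4| = −1·(-8 − (-4)) = 4
  + (-2) · |2 -3; 2 -2| = (-2)·(-4 − (-6)) = -4
Sum: (-16) + (4) + (-4) = -16

The determinant is -16.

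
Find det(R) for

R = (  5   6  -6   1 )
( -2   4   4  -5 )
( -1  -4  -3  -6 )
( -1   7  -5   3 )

|R| = -3081

Expand along row 1:
  + (5) · M_11   where M_11 = det([4 4 -5; -4 -3 -6; 7 -5 3]) = -481
  − (6) · M_12   where M_12 = det([-2 4 -5; -1 -3 -6; -1 -5 3]) = 104
  + (-6) · M_13   where M_13 = det([-2 4 -5; -1 -4 -6; -1 7 3]) = 31
  − (1) · M_14   where M_14 = det([-2 4 4; -1 -4 -3; -1 7 -5]) = -134
det = (+1)·(5)·(-481) + (-1)·(6)·(104) + (+1)·(-6)·(31) + (-1)·(1)·(-134) = -3081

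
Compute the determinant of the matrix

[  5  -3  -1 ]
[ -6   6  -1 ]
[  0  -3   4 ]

15

Expand along column 1:
  + 5 · |6 -1; -3 4| = 5·(24 − 3) = 105
  − (-6) · |-3 -1; -3 4| = −(-6)·(-12 − 3) = -90
Sum: (105) + (-90) = 15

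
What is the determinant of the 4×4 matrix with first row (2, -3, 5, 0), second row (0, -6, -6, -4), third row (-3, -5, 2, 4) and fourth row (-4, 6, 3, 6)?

Expand along row 1 (it has 1 zero):
  + (2) · M_11   where M_11 = det([-6 -6 -4; -5 2 4; 6 3 6]) = -216
  − (-3) · M_12   where M_12 = det([0 -6 -4; -3 2 4; -4 3 6]) = -8
  + (5) · M_13   where M_13 = det([0 -6 -4; -3 -5 4; -4 6 6]) = 140
det = (+1)·(2)·(-216) + (-1)·(-3)·(-8) + (+1)·(5)·(140) = 244

244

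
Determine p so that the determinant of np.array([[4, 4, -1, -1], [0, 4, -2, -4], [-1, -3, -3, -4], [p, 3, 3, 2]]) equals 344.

p = 9

Expanding along the row containing p, det(A) is linear in p: det(A) = (26)·p + (110).
Set (26)·p + (110) = 344  ⇒  (26)·p = 234  ⇒  p = 9.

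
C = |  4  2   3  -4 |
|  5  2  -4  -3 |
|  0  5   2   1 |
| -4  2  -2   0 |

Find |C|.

The determinant is -750.

Expand along row 3 (it has 1 zero):
  − (5) · M_32   where M_32 = det([4 3 -4; 5 -4 -3; -4 -2 0]) = 116
  + (2) · M_33   where M_33 = det([4 2 -4; 5 2 -3; -4 2 0]) = -24
  − (1) · M_34   where M_34 = det([4 2 3; 5 2 -4; -4 2 -2]) = 122
det = (-1)·(5)·(116) + (+1)·(2)·(-24) + (-1)·(1)·(122) = -750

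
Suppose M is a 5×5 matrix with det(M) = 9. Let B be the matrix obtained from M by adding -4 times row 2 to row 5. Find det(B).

Adding a multiple of one row to another leaves the determinant unchanged.
det(B) = (1)·(9) = 9

The determinant is 9.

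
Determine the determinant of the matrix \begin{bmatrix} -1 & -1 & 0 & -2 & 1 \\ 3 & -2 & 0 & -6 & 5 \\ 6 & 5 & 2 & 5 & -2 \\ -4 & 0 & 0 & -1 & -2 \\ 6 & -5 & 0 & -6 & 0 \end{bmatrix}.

The determinant is 268.

Expand along column 3 (it has 4 zeros):
  + (2) · M_33   where M_33 = det([-1 -1 -2 1; 3 -2 -6 5; -4 0 -1 -2; 6 -5 -6 0]) = 134
det = (+1)·(2)·(134) = 268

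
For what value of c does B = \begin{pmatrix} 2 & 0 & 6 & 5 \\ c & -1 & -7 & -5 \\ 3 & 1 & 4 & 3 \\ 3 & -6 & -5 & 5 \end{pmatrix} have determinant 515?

c = 9

Expanding along the column containing c, det(B) is linear in c: det(B) = (43)·c + (128).
Set (43)·c + (128) = 515  ⇒  (43)·c = 387  ⇒  c = 9.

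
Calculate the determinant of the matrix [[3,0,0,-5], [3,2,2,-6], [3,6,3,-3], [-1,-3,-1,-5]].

Expand along row 1 (it has 2 zeros):
  + (3) · M_11   where M_11 = det([2 2 -6; 6 3 -3; -3 -1 -5]) = 24
  − (-5) · M_14   where M_14 = det([3 2 2; 3 6 3; -1 -3 -1]) = 3
det = (+1)·(3)·(24) + (-1)·(-5)·(3) = 87

87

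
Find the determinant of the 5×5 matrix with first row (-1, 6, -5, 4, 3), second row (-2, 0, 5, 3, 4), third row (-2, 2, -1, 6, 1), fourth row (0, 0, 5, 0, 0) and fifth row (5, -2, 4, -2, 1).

Expand along row 4 (it has 4 zeros):
  − (5) · M_43   where M_43 = det([-1 6 4 3; -2 0 3 4; -2 2 6 1; 5 -2 -2 1]) = 548
det = (-1)·(5)·(548) = -2740

The determinant is -2740.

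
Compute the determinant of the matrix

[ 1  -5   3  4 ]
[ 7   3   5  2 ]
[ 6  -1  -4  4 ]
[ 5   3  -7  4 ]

Expand along row 1:
  + (1) · M_11   where M_11 = det([3 5 2; -1 -4 4; 3 -7 4]) = 154
  − (-5) · M_12   where M_12 = det([7 5 2; 6 -4 4; 5 -7 4]) = 20
  + (3) · M_13   where M_13 = det([7 3 2; 6 -1 4; 5 3 4]) = -78
  − (4) · M_14   where M_14 = det([7 3 5; 6 -1 -4; 5 3 -7]) = 314
det = (+1)·(1)·(154) + (-1)·(-5)·(20) + (+1)·(3)·(-78) + (-1)·(4)·(314) = -1236

The determinant is -1236.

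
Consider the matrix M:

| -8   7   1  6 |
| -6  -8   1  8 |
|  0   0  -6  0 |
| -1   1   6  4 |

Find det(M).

Expand along row 3 (it has 3 zeros):
  + (-6) · M_33   where M_33 = det([-8 7 6; -6 -8 8; -1 1 4]) = 348
det = (+1)·(-6)·(348) = -2088

-2088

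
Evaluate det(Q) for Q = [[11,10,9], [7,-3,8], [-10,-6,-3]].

Expand along column 1:
  + 11 · |-3 8; -6 -3| = 11·(9 − (-48)) = 627
  − 7 · |10 9; -6 -3| = −7·(-30 − (-54)) = -168
  + (-10) · |10 9; -3 8| = (-10)·(80 − (-27)) = -1070
Sum: (627) + (-168) + (-1070) = -611

-611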